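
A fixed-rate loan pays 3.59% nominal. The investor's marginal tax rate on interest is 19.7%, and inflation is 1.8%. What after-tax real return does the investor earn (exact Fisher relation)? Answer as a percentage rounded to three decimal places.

After-tax nominal return = 3.59% × (1 − 0.197) = 2.88277%.
1 + r = 1.0288277 / 1.01800 = 1.010636
After-tax real rate = 1.010636 − 1 → 1.064%.

1.064%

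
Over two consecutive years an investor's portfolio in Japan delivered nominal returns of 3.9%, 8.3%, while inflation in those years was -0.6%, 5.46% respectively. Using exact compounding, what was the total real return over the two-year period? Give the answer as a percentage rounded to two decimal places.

7.34%

Nominal growth factor = 1.0390 × 1.0830 = 1.125237
Price-level growth factor = 0.9940 × 1.0546 = 1.048272
Real growth factor = 1.125237 / 1.048272 = 1.073420
Total real return = 1.073420 − 1 → 7.34%.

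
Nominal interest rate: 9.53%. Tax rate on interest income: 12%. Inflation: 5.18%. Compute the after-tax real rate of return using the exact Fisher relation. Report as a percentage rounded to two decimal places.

After-tax nominal return = 9.53% × (1 − 0.12) = 8.3864%.
1 + r = 1.083864 / 1.05180 = 1.030485
After-tax real rate = 1.030485 − 1 → 3.05%.

3.05%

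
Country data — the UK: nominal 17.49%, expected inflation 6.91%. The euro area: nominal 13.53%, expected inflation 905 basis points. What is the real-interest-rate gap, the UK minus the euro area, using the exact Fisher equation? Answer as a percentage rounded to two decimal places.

5.79%

The UK: (1 + 0.1749)/(1 + 0.0691) − 1 = 9.8962%
The euro area: (1 + 0.1353)/(1 + 0.0905) − 1 = 4.1082%
Differential = 9.8962% − 4.1082% = 5.7880% → 5.79%.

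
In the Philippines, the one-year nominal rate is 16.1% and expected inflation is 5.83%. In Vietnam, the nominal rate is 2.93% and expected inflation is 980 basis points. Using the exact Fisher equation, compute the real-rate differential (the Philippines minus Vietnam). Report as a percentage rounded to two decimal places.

15.96%

The Philippines: (1 + 0.1610)/(1 + 0.0583) − 1 = 9.7042%
Vietnam: (1 + 0.0293)/(1 + 0.0980) − 1 = -6.2568%
Differential = 9.7042% − (-6.2568%) = 15.9611% → 15.96%.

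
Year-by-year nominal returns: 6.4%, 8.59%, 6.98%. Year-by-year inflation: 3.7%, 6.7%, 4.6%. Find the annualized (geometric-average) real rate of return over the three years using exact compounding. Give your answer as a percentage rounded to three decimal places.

Compound the nominal returns: 1.0640 × 1.0859 × 1.0698 = 1.23604435.
Compound inflation: 1.0370 × 1.0670 × 1.0460 = 1.15737703.
Deflate: 1.23604435 / 1.15737703 = 1.06797035.
Annualized real rate = 1.06797035^(1/3) − 1 = 2.2162% → 2.216%.

2.216%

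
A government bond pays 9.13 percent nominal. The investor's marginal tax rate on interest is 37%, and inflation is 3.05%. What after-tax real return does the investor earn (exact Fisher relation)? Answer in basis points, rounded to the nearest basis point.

After-tax nominal return = 9.13% × (1 − 0.37) = 5.7519%.
1 + r = 1.057519 / 1.03050 = 1.026219
After-tax real rate = 1.026219 − 1 → 262 basis points.

262 basis points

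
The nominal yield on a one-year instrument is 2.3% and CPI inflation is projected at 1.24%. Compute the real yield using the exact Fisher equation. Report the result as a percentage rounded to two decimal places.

1.05%

By the Fisher relation, 1 + r = (1 + i)/(1 + π).
1 + r = 1.02300 / 1.01240 = 1.010470
r = 1.010470 − 1 = 1.0470%, i.e. 1.05%.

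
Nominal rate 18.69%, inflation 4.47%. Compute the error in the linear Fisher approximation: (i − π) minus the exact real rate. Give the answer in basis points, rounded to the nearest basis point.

61 basis points

Approximate: r ≈ 18.690% − 4.470% = 14.2200%
Exact: (1 + 0.1869)/(1 + 0.0447) − 1 = 13.6116%
Error = 14.2200% − 13.6116% = 0.6084% → 61 basis points.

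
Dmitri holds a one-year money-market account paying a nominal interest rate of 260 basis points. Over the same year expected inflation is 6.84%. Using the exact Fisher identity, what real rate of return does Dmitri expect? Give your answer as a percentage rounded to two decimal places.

1 + r = 1.02600 / 1.06840 = 0.960314
r = 0.960314 − 1 = -3.9686%, i.e. -3.97%.

-3.97%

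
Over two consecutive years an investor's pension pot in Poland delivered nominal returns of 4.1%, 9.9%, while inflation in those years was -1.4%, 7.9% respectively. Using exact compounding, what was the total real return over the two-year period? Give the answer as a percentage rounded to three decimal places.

7.535%

Nominal growth factor = 1.0410 × 1.0990 = 1.144059
Price-level growth factor = 0.9860 × 1.0790 = 1.063894
Real growth factor = 1.144059 / 1.063894 = 1.075351
Total real return = 1.075351 − 1 → 7.535%.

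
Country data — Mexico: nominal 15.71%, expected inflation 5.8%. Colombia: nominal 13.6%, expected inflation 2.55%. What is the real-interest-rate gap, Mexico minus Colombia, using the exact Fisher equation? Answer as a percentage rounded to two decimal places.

-1.41%

Mexico: (1 + 0.1571)/(1 + 0.0580) − 1 = 9.3667%
Colombia: (1 + 0.1360)/(1 + 0.0255) − 1 = 10.7752%
Differential = 9.3667% − 10.7752% = -1.4085% → -1.41%.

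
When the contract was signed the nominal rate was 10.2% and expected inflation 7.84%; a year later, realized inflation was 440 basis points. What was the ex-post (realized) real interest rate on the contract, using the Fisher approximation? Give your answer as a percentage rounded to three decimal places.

Ex-post: 10.2% − 4.4% = 5.800%
So the realized real rate is 5.800%.

5.800%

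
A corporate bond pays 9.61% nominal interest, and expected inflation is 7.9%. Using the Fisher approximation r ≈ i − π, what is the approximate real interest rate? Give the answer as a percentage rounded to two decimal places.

r ≈ i − π = 9.61% − 7.9% = 1.71%.

1.71%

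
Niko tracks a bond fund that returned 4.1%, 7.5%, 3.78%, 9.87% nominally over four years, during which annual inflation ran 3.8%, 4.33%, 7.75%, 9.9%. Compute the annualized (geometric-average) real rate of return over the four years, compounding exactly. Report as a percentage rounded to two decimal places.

-0.12%

Nominal growth factor = 1.0410 × 1.0750 × 1.0378 × 1.0987 = 1.27600385
Price-level growth factor = 1.0380 × 1.0433 × 1.0775 × 1.0990 = 1.28239416
Real growth factor = 1.27600385 / 1.28239416 = 0.99501689
Annualized real rate = 0.99501689^(1/4) − 1 = -0.1248% → -0.12%.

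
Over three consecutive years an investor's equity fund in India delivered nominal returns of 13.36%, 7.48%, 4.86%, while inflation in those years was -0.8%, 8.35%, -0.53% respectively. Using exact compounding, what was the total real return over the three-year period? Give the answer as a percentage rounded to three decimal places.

19.499%

Nominal growth factor = 1.1336 × 1.0748 × 1.0486 = 1.277607
Price-level growth factor = 0.9920 × 1.0835 × 0.9947 = 1.069135
Real growth factor = 1.277607 / 1.069135 = 1.194991
Total real return = 1.194991 − 1 → 19.499%.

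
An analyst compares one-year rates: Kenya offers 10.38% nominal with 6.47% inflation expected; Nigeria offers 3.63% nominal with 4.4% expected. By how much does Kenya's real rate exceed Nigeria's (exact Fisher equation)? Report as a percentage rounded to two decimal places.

Kenya: (1 + 0.1038)/(1 + 0.0647) − 1 = 3.6724%
Nigeria: (1 + 0.0363)/(1 + 0.0440) − 1 = -0.7375%
Differential = 3.6724% − (-0.7375%) = 4.4099% → 4.41%.

4.41%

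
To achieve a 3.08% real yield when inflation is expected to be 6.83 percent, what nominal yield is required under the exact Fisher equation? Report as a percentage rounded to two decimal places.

(1 + i) = (1 + r)(1 + π) = 1.03080 × 1.06830 = 1.10120364
i = 1.10120364 − 1, so the required nominal rate is 10.12%.

10.12%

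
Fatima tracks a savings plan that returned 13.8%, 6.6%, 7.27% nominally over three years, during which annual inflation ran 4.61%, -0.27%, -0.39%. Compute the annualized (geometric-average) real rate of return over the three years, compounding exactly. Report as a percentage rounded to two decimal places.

7.79%

Compound the nominal returns: 1.1380 × 1.0660 × 1.0727 = 1.30130095.
Compound inflation: 1.0461 × 0.9973 × 0.9961 = 1.03920676.
Deflate: 1.30130095 / 1.03920676 = 1.25220602.
Annualized real rate = 1.25220602^(1/3) − 1 = 7.7851% → 7.79%.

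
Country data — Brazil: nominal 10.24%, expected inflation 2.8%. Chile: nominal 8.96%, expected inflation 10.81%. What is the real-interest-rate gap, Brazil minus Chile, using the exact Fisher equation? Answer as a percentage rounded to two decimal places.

8.91%

Brazil: (1 + 0.1024)/(1 + 0.0280) − 1 = 7.2374%
Chile: (1 + 0.0896)/(1 + 0.1081) − 1 = -1.6695%
Differential = 7.2374% − (-1.6695%) = 8.9069% → 8.91%.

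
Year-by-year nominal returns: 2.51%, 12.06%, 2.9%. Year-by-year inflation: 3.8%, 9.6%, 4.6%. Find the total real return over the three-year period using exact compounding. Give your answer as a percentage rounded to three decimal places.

-0.667%

Compound the nominal returns: 1.0251 × 1.1206 × 1.0290 = 1.182040.
Compound inflation: 1.0380 × 1.0960 × 1.0460 = 1.189980.
Deflate: 1.182040 / 1.189980 = 0.993328.
Total real return = 0.993328 − 1 → -0.667%.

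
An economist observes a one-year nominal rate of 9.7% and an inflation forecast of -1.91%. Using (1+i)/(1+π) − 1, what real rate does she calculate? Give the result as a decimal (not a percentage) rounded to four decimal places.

0.1184

By the Fisher identity, 1 + r = (1 + i)/(1 + π).
1 + r = 1.09700 / 0.98090 = 1.118361
r = 1.118361 − 1 = 11.8361%, i.e. 0.1184.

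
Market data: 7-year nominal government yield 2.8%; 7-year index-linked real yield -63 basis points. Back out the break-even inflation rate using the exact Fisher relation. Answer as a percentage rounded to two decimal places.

(1 + π) = (1 + i)/(1 + r) = 1.02800 / 0.99370 = 1.034517
Break-even inflation = 1.034517 − 1 → 3.45%.

3.45%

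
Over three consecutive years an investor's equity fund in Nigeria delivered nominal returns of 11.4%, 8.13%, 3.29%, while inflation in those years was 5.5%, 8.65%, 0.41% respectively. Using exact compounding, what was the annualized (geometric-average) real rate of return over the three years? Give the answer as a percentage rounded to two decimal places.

Nominal growth factor = 1.1140 × 1.0813 × 1.0329 = 1.24419849
Price-level growth factor = 1.0550 × 1.0865 × 1.0041 = 1.15095716
Real growth factor = 1.24419849 / 1.15095716 = 1.08101200
Annualized real rate = 1.08101200^(1/3) − 1 = 2.6306% → 2.63%.

2.63%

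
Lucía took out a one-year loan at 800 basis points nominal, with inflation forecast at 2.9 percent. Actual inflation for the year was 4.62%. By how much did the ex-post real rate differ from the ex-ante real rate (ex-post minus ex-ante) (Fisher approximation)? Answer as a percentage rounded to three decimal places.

-1.720%

Ex-ante: 8% − 2.9% = 5.100%
Ex-post: 8% − 4.62% = 3.380%
Difference (ex-post − ex-ante) = -1.7200% → -1.720%.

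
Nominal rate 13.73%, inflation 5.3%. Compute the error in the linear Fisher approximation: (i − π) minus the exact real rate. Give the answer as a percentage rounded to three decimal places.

0.424%

Approximate: r ≈ 13.730% − 5.300% = 8.4300%
Exact: (1 + 0.1373)/(1 + 0.0530) − 1 = 8.0057%
Error = 8.4300% − 8.0057% = 0.4243% → 0.424%.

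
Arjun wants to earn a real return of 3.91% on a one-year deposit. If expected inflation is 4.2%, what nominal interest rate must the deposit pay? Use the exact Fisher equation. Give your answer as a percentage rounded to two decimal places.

8.27%

(1 + i) = (1 + r)(1 + π) = 1.03910 × 1.04200 = 1.0827422
i = 1.0827422 − 1, so the required nominal rate is 8.27%.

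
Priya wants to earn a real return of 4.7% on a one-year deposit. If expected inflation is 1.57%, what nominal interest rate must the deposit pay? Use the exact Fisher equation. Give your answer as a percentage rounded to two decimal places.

(1 + i) = (1 + r)(1 + π) = 1.04700 × 1.01570 = 1.0634379
i = 1.0634379 − 1, so the required nominal rate is 6.34%.

6.34%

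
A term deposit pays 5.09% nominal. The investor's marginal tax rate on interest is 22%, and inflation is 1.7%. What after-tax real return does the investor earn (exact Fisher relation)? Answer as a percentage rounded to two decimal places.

2.23%

After-tax nominal return = 5.09% × (1 − 0.22) = 3.9702%.
1 + r = 1.039702 / 1.01700 = 1.022323
After-tax real rate = 1.022323 − 1 → 2.23%.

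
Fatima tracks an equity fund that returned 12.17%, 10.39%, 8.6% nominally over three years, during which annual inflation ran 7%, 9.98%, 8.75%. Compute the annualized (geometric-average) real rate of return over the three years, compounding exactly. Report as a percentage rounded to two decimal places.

Compound the nominal returns: 1.1217 × 1.1039 × 1.0860 = 1.34473367.
Compound inflation: 1.0700 × 1.0998 × 1.0875 = 1.27975478.
Deflate: 1.34473367 / 1.27975478 = 1.05077449.
Annualized real rate = 1.05077449^(1/3) − 1 = 1.6646% → 1.66%.

1.66%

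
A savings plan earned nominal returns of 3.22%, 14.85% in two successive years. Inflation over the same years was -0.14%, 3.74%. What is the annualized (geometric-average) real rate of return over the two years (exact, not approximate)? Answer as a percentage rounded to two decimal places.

6.97%

Compound the nominal returns: 1.0322 × 1.1485 = 1.18548170.
Compound inflation: 0.9986 × 1.0374 = 1.03594764.
Deflate: 1.18548170 / 1.03594764 = 1.14434519.
Annualized real rate = 1.14434519^(1/2) − 1 = 6.9741% → 6.97%.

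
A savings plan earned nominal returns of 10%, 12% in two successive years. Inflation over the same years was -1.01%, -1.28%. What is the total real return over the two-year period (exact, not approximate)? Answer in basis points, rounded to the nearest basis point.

2607 basis points

Nominal growth factor = 1.1000 × 1.1200 = 1.232000
Price-level growth factor = 0.9899 × 0.9872 = 0.977229
Real growth factor = 1.232000 / 0.977229 = 1.260707
Total real return = 1.260707 − 1 → 2607 basis points.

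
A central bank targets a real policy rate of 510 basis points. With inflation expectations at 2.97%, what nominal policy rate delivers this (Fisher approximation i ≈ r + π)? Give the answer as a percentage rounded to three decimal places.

i ≈ r + π = 5.1% + 2.97% = 8.070%.

8.070%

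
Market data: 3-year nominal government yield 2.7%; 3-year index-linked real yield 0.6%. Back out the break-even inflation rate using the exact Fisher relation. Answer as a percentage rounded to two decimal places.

(1 + π) = (1 + i)/(1 + r) = 1.02700 / 1.00600 = 1.020875
Break-even inflation = 1.020875 − 1 → 2.09%.

2.09%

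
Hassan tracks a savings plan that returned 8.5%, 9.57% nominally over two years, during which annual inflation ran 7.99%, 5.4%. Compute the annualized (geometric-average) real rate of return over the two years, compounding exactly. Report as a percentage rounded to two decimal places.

2.20%

Compound the nominal returns: 1.0850 × 1.0957 = 1.18883450.
Compound inflation: 1.0799 × 1.0540 = 1.13821460.
Deflate: 1.18883450 / 1.13821460 = 1.04447307.
Annualized real rate = 1.04447307^(1/2) − 1 = 2.1995% → 2.20%.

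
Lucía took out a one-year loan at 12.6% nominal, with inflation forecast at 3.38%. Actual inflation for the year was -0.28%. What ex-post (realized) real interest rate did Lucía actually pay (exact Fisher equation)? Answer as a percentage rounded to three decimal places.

12.916%

Ex-post: (1 + 0.1260)/(1 − 0.0028) − 1 = 12.9162%
So the realized real rate is 12.916%.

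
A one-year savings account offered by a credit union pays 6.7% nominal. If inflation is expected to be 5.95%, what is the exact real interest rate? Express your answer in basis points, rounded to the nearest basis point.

By the Fisher relation, 1 + r = (1 + i)/(1 + π).
1 + r = 1.06700 / 1.05950 = 1.007079
r = 1.007079 − 1 = 0.7079%, i.e. 71 basis points.

71 basis points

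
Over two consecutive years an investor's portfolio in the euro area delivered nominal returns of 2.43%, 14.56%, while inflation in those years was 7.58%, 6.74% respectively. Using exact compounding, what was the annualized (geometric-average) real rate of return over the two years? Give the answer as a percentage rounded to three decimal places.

1.088%

Nominal growth factor = 1.0243 × 1.1456 = 1.17343808
Price-level growth factor = 1.0758 × 1.0674 = 1.14830892
Real growth factor = 1.17343808 / 1.14830892 = 1.02188362
Annualized real rate = 1.02188362^(1/2) − 1 = 1.0883% → 1.088%.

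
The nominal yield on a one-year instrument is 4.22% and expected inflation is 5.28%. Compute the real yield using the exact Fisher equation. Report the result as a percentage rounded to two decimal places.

By the Fisher identity, 1 + r = (1 + i)/(1 + π).
1 + r = 1.04220 / 1.05280 = 0.989932
r = 0.989932 − 1 = -1.0068%, i.e. -1.01%.

-1.01%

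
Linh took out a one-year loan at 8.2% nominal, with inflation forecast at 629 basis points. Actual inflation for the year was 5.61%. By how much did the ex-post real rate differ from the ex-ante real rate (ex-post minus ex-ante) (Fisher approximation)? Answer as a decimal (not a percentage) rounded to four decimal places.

0.0068

Ex-ante: 8.2% − 6.29% = 1.910%
Ex-post: 8.2% − 5.61% = 2.590%
Difference (ex-post − ex-ante) = 0.6800% → 0.0068.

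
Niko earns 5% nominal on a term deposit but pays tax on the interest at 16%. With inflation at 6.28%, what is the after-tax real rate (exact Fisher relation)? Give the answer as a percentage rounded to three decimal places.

-1.957%

After-tax nominal return = 5% × (1 − 0.16) = 4.2000%.
1 + r = 1.04200 / 1.06280 = 0.980429
After-tax real rate = 0.980429 − 1 → -1.957%.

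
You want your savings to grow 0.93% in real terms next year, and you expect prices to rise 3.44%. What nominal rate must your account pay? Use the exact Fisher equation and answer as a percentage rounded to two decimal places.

(1 + i) = (1 + r)(1 + π) = 1.00930 × 1.03440 = 1.04401992
i = 1.04401992 − 1, so the required nominal rate is 4.40%.

4.40%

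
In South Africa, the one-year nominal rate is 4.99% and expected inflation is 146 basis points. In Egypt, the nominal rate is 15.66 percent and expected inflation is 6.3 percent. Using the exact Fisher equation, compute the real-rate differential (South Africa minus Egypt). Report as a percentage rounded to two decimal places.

-5.33%

South Africa: (1 + 0.0499)/(1 + 0.0146) − 1 = 3.4792%
Egypt: (1 + 0.1566)/(1 + 0.0630) − 1 = 8.8053%
Differential = 3.4792% − 8.8053% = -5.3261% → -5.33%.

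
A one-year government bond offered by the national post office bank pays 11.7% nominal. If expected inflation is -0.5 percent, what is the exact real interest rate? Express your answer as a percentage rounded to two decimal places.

12.26%

1 + r = 1.11700 / 0.99500 = 1.122613
r = 1.122613 − 1 = 12.2613%, i.e. 12.26%.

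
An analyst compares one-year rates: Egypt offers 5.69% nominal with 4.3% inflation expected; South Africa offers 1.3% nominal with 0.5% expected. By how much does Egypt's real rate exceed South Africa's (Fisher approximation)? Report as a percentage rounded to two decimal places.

Egypt: 5.69% − 4.3% = 1.390%
South Africa: 1.3% − 0.5% = 0.800%
Differential = 0.590% → 0.59%.

0.59%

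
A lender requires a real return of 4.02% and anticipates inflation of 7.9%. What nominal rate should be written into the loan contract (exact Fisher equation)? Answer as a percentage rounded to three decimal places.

12.238%

(1 + i) = (1 + r)(1 + π) = 1.04020 × 1.07900 = 1.1223758
i = 1.1223758 − 1, so the required nominal rate is 12.238%.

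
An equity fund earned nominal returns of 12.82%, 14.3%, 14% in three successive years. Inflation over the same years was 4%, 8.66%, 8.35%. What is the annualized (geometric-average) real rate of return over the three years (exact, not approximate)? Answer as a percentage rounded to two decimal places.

Nominal growth factor = 1.1282 × 1.1430 × 1.1400 = 1.47006716
Price-level growth factor = 1.0400 × 1.0866 × 1.0835 = 1.22442434
Real growth factor = 1.47006716 / 1.22442434 = 1.20061903
Annualized real rate = 1.20061903^(1/3) − 1 = 6.2841% → 6.28%.

6.28%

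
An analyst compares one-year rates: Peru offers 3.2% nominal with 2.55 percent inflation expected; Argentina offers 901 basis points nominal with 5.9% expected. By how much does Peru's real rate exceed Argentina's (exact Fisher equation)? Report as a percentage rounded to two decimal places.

Peru: (1 + 0.0320)/(1 + 0.0255) − 1 = 0.6338%
Argentina: (1 + 0.0901)/(1 + 0.0590) − 1 = 2.9367%
Differential = 0.6338% − 2.9367% = -2.3029% → -2.30%.

-2.30%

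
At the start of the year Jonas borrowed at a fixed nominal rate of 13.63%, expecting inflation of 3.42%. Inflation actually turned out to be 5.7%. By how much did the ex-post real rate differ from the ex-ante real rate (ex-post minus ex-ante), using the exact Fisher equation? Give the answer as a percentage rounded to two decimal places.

Ex-ante: (1 + 0.1363)/(1 + 0.0342) − 1 = 9.8724%
Ex-post: (1 + 0.1363)/(1 + 0.0570) − 1 = 7.5024%
Difference (ex-post − ex-ante) = -2.3700% → -2.37%.

-2.37%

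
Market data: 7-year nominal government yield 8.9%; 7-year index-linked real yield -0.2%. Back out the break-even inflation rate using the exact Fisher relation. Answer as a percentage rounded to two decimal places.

(1 + π) = (1 + i)/(1 + r) = 1.08900 / 0.99800 = 1.091182
Break-even inflation = 1.091182 − 1 → 9.12%.

9.12%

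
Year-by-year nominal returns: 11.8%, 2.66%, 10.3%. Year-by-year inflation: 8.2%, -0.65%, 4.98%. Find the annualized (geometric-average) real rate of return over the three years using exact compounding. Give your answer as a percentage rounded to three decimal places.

Nominal growth factor = 1.1180 × 1.0266 × 1.1030 = 1.26595590
Price-level growth factor = 1.0820 × 0.9935 × 1.0498 = 1.12850036
Real growth factor = 1.26595590 / 1.12850036 = 1.12180372
Annualized real rate = 1.12180372^(1/3) − 1 = 3.9056% → 3.906%.

3.906%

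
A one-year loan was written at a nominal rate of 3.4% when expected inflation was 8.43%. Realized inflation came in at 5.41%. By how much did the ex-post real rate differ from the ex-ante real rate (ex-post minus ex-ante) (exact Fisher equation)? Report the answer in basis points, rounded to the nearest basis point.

273 basis points

Ex-ante: (1 + 0.0340)/(1 + 0.0843) − 1 = -4.6389%
Ex-post: (1 + 0.0340)/(1 + 0.0541) − 1 = -1.9068%
Difference (ex-post − ex-ante) = 2.7321% → 273 basis points.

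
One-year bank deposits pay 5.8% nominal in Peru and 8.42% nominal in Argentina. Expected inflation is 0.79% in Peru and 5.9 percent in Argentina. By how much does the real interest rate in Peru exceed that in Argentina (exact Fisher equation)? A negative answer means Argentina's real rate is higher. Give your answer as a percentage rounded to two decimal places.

Peru: (1 + 0.0580)/(1 + 0.0079) − 1 = 4.9707%
Argentina: (1 + 0.0842)/(1 + 0.0590) − 1 = 2.3796%
Differential = 4.9707% − 2.3796% = 2.5911% → 2.59%.

2.59%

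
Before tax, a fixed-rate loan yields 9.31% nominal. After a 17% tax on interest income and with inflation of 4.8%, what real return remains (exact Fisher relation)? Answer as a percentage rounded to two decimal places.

2.79%

After-tax nominal return = 9.31% × (1 − 0.17) = 7.7273%.
1 + r = 1.077273 / 1.04800 = 1.027932
After-tax real rate = 1.027932 − 1 → 2.79%.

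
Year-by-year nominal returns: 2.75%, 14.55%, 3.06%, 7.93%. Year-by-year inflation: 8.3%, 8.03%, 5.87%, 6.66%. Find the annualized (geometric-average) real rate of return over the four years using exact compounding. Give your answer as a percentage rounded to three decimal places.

Nominal growth factor = 1.0275 × 1.1455 × 1.0306 × 1.0793 = 1.30920978
Price-level growth factor = 1.0830 × 1.0803 × 1.0587 × 1.0666 = 1.32113539
Real growth factor = 1.30920978 / 1.32113539 = 0.99097321
Annualized real rate = 0.99097321^(1/4) − 1 = -0.2264% → -0.226%.

-0.226%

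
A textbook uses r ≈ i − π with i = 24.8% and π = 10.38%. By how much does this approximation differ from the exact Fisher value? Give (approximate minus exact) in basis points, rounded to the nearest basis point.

Approximate: r ≈ 24.800% − 10.380% = 14.4200%
Exact: (1 + 0.2480)/(1 + 0.1038) − 1 = 13.0640%
Error = 14.4200% − 13.0640% = 1.3560% → 136 basis points.

136 basis points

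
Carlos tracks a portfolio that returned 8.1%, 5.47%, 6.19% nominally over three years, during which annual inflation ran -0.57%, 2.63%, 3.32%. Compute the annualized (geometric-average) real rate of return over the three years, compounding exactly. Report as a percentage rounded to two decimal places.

4.72%

Nominal growth factor = 1.0810 × 1.0547 × 1.0619 = 1.21070479
Price-level growth factor = 0.9943 × 1.0263 × 1.0332 = 1.05432903
Real growth factor = 1.21070479 / 1.05432903 = 1.14831779
Annualized real rate = 1.14831779^(1/3) − 1 = 4.7178% → 4.72%.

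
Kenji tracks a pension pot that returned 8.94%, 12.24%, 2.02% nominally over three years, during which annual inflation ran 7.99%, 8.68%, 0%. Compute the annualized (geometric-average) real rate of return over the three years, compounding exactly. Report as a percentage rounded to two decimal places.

2.05%

Nominal growth factor = 1.0894 × 1.1224 × 1.0202 = 1.24744196
Price-level growth factor = 1.0799 × 1.0868 × 1.0000 = 1.17363532
Real growth factor = 1.24744196 / 1.17363532 = 1.06288720
Annualized real rate = 1.06288720^(1/3) − 1 = 2.0538% → 2.05%.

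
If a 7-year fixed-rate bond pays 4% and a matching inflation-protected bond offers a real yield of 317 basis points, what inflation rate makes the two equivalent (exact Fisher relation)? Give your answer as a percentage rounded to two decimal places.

(1 + π) = (1 + i)/(1 + r) = 1.04000 / 1.03170 = 1.008045
Break-even inflation = 1.008045 − 1 → 0.80%.

0.80%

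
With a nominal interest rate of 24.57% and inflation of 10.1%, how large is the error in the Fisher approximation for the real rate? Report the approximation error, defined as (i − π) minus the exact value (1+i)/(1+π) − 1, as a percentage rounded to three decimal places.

Approximate: r ≈ 24.570% − 10.100% = 14.4700%
Exact: (1 + 0.2457)/(1 + 0.1010) − 1 = 13.1426%
Error = 14.4700% − 13.1426% = 1.3274% → 1.327%.

1.327%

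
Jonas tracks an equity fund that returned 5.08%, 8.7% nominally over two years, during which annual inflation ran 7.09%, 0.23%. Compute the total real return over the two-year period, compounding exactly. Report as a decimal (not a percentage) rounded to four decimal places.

Nominal growth factor = 1.0508 × 1.0870 = 1.1422196
Price-level growth factor = 1.0709 × 1.0023 = 1.0733631
Real growth factor = 1.1422196 / 1.0733631 = 1.0641503
Total real return = 1.0641503 − 1 → 0.0642.

0.0642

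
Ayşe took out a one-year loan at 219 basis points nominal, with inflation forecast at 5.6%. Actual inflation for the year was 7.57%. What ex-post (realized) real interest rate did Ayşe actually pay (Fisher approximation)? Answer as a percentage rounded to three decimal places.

Ex-post: 2.19% − 7.57% = -5.380%
So the realized real rate is -5.380%.

-5.380%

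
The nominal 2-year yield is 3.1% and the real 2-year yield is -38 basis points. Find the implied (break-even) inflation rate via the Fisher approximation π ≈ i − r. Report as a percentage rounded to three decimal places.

3.480%

π ≈ i − r = 3.1% − (-0.38%) → 3.480%.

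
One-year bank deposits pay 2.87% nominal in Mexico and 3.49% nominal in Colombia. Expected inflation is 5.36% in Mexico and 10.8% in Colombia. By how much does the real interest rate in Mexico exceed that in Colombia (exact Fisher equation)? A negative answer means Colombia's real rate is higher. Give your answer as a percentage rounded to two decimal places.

Mexico: (1 + 0.0287)/(1 + 0.0536) − 1 = -2.3633%
Colombia: (1 + 0.0349)/(1 + 0.1080) − 1 = -6.5975%
Differential = -2.3633% − (-6.5975%) = 4.2341% → 4.23%.

4.23%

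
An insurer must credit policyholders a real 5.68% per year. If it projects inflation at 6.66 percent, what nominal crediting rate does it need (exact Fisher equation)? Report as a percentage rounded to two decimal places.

12.72%

(1 + i) = (1 + r)(1 + π) = 1.05680 × 1.06660 = 1.12718288
i = 1.12718288 − 1, so the required nominal rate is 12.72%.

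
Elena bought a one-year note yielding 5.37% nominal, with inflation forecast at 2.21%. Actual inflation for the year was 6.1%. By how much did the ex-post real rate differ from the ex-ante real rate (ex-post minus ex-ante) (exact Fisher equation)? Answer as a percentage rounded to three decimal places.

Ex-ante: (1 + 0.0537)/(1 + 0.0221) − 1 = 3.0917%
Ex-post: (1 + 0.0537)/(1 + 0.0610) − 1 = -0.6880%
Difference (ex-post − ex-ante) = -3.7797% → -3.780%.

-3.780%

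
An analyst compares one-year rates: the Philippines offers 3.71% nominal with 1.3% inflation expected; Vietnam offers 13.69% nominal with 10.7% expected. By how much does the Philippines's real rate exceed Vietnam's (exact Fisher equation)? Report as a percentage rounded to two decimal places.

The Philippines: (1 + 0.0371)/(1 + 0.0130) − 1 = 2.3791%
Vietnam: (1 + 0.1369)/(1 + 0.1070) − 1 = 2.7010%
Differential = 2.3791% − 2.7010% = -0.3219% → -0.32%.

-0.32%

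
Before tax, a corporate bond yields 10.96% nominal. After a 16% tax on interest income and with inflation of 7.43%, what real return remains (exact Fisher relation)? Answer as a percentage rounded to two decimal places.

1.65%

After-tax nominal return = 10.96% × (1 − 0.16) = 9.2064%.
1 + r = 1.092064 / 1.07430 = 1.016535
After-tax real rate = 1.016535 − 1 → 1.65%.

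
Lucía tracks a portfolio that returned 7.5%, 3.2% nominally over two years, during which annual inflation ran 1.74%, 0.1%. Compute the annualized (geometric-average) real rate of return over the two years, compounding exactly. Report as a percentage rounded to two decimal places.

Nominal growth factor = 1.0750 × 1.0320 = 1.10940000
Price-level growth factor = 1.0174 × 1.0010 = 1.01841740
Real growth factor = 1.10940000 / 1.01841740 = 1.08933724
Annualized real rate = 1.08933724^(1/2) − 1 = 4.3713% → 4.37%.

4.37%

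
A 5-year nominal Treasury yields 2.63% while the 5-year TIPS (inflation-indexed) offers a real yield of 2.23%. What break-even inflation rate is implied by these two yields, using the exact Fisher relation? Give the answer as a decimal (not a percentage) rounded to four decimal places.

(1 + π) = (1 + i)/(1 + r) = 1.02630 / 1.02230 = 1.003913
Break-even inflation = 1.003913 − 1 → 0.0039.

0.0039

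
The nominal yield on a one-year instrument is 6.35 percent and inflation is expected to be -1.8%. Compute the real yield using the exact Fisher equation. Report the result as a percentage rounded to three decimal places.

By the Fisher identity, 1 + r = (1 + i)/(1 + π).
1 + r = 1.06350 / 0.98200 = 1.082994
r = 1.082994 − 1 = 8.2994%, i.e. 8.299%.

8.299%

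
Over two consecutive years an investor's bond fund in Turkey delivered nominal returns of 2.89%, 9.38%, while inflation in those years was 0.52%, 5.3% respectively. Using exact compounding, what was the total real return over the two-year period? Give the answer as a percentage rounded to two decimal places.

6.32%

Compound the nominal returns: 1.0289 × 1.0938 = 1.125411.
Compound inflation: 1.0052 × 1.0530 = 1.058476.
Deflate: 1.125411 / 1.058476 = 1.063237.
Total real return = 1.063237 − 1 → 6.32%.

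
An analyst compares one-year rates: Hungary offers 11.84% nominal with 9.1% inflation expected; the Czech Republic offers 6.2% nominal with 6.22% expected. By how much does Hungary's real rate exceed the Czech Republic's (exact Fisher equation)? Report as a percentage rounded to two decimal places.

2.53%

Hungary: (1 + 0.1184)/(1 + 0.0910) − 1 = 2.5115%
The Czech Republic: (1 + 0.0620)/(1 + 0.0622) − 1 = -0.0188%
Differential = 2.5115% − (-0.0188%) = 2.5303% → 2.53%.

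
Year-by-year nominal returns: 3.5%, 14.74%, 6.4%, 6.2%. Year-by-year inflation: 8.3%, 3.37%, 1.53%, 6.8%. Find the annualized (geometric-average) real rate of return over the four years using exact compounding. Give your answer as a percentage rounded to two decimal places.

2.54%

Nominal growth factor = 1.0350 × 1.1474 × 1.0640 × 1.0620 = 1.34190367
Price-level growth factor = 1.0830 × 1.0337 × 1.0153 × 1.0680 = 1.21391593
Real growth factor = 1.34190367 / 1.21391593 = 1.10543377
Annualized real rate = 1.10543377^(1/4) − 1 = 2.5376% → 2.54%.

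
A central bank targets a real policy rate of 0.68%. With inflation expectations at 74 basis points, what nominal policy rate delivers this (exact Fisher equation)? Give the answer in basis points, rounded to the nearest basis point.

143 basis points

(1 + i) = (1 + r)(1 + π) = 1.00680 × 1.00740 = 1.01425032
i = 1.01425032 − 1, so the required nominal rate is 143 basis points.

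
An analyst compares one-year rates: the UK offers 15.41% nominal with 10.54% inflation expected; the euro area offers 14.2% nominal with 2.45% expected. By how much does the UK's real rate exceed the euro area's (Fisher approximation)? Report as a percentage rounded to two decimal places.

The UK: 15.41% − 10.54% = 4.870%
The euro area: 14.2% − 2.45% = 11.750%
Differential = -6.880% → -6.88%.

-6.88%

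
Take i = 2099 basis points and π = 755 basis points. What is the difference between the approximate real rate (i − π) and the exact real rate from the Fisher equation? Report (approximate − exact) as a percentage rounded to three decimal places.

Approximate: r ≈ 20.990% − 7.550% = 13.4400%
Exact: (1 + 0.2099)/(1 + 0.0755) − 1 = 12.49651%
Error = 13.4400% − 12.49651% = 0.94349% → 0.943%.

0.943%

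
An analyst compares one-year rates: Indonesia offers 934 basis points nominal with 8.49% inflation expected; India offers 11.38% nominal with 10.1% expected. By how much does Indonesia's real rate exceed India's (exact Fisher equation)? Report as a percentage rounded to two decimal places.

Indonesia: (1 + 0.0934)/(1 + 0.0849) − 1 = 0.7835%
India: (1 + 0.1138)/(1 + 0.1010) − 1 = 1.1626%
Differential = 0.7835% − 1.1626% = -0.3791% → -0.38%.

-0.38%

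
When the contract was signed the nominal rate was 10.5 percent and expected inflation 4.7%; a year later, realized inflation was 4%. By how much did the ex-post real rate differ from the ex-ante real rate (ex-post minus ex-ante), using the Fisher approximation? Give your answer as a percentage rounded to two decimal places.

Ex-ante: 10.5% − 4.7% = 5.800%
Ex-post: 10.5% − 4% = 6.500%
Difference (ex-post − ex-ante) = 0.7000% → 0.70%.

0.70%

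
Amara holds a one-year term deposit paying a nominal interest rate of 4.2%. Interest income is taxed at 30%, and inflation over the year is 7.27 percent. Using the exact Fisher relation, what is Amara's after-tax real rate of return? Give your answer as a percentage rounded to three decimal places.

-4.037%

After-tax nominal return = 4.2% × (1 − 0.3) = 2.9400%.
1 + r = 1.02940 / 1.07270 = 0.9596346
After-tax real rate = 0.9596346 − 1 → -4.037%.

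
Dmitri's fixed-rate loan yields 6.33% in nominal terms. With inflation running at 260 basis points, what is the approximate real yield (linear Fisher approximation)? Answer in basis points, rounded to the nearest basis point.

373 basis points

r ≈ i − π = 6.33% − 2.6% = 373 basis points.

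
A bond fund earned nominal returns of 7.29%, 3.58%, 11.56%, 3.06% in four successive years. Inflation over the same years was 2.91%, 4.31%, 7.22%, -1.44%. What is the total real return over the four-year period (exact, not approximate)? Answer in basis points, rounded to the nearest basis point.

1264 basis points

Compound the nominal returns: 1.0729 × 1.0358 × 1.1156 × 1.0306 = 1.277714.
Compound inflation: 1.0291 × 1.0431 × 1.0722 × 0.9856 = 1.134384.
Deflate: 1.277714 / 1.134384 = 1.126351.
Total real return = 1.126351 − 1 → 1264 basis points.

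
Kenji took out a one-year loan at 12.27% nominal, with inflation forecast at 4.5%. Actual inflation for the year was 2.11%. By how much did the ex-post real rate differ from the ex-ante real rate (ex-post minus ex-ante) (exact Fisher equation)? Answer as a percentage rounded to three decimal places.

Ex-ante: (1 + 0.1227)/(1 + 0.0450) − 1 = 7.4354%
Ex-post: (1 + 0.1227)/(1 + 0.0211) − 1 = 9.9501%
Difference (ex-post − ex-ante) = 2.5146% → 2.515%.

2.515%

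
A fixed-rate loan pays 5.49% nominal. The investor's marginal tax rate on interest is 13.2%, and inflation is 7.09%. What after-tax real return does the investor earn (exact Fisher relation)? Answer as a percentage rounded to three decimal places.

After-tax nominal return = 5.49% × (1 − 0.132) = 4.76532%.
1 + r = 1.0476532 / 1.07090 = 0.978292
After-tax real rate = 0.978292 − 1 → -2.171%.

-2.171%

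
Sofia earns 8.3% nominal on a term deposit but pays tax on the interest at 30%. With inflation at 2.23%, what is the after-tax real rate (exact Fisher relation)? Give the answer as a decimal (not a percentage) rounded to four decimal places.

0.0350

After-tax nominal return = 8.3% × (1 − 0.3) = 5.8100%.
1 + r = 1.05810 / 1.02230 = 1.035019
After-tax real rate = 1.035019 − 1 → 0.0350.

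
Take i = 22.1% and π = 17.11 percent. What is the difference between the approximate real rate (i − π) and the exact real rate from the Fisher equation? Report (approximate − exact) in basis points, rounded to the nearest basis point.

Approximate: r ≈ 22.100% − 17.110% = 4.9900%
Exact: (1 + 0.2210)/(1 + 0.1711) − 1 = 4.2610%
Error = 4.9900% − 4.2610% = 0.7290% → 73 basis points.

73 basis points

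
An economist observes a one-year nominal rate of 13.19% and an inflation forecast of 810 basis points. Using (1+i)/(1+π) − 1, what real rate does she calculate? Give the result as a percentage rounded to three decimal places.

By the Fisher equation, 1 + r = (1 + i)/(1 + π).
1 + r = 1.13190 / 1.08100 = 1.047086
r = 1.047086 − 1 = 4.7086%, i.e. 4.709%.

4.709%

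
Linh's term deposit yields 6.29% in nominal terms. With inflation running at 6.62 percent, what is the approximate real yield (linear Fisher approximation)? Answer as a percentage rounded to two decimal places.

-0.33%

r ≈ i − π = 6.29% − 6.62% = -0.33%.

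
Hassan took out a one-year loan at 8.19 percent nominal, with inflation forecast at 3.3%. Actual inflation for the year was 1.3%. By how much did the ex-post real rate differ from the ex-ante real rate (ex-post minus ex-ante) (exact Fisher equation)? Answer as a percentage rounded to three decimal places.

Ex-ante: (1 + 0.0819)/(1 + 0.0330) − 1 = 4.7338%
Ex-post: (1 + 0.0819)/(1 + 0.0130) − 1 = 6.8016%
Difference (ex-post − ex-ante) = 2.0678% → 2.068%.

2.068%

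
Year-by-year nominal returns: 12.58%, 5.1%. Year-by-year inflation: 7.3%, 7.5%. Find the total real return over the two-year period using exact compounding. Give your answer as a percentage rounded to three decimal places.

2.578%

Nominal growth factor = 1.1258 × 1.0510 = 1.183216
Price-level growth factor = 1.0730 × 1.0750 = 1.153475
Real growth factor = 1.183216 / 1.153475 = 1.025784
Total real return = 1.025784 − 1 → 2.578%.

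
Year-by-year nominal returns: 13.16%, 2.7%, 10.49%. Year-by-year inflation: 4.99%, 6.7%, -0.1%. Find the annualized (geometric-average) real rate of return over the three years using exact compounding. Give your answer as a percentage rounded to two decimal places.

4.69%

Nominal growth factor = 1.1316 × 1.0270 × 1.1049 = 1.28406307
Price-level growth factor = 1.0499 × 1.0670 × 0.9990 = 1.11912306
Real growth factor = 1.28406307 / 1.11912306 = 1.14738327
Annualized real rate = 1.14738327^(1/3) − 1 = 4.6894% → 4.69%.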